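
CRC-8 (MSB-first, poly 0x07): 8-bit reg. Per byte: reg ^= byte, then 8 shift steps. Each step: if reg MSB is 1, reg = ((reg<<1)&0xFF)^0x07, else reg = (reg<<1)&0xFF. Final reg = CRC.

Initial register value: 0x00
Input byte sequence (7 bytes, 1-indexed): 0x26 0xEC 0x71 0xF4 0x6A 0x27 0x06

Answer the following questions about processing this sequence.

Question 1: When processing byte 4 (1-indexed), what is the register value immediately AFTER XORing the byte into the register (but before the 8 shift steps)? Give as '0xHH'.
Answer: 0x25

Derivation:
Register before byte 4: 0xD1
Byte 4: 0xF4
0xD1 XOR 0xF4 = 0x25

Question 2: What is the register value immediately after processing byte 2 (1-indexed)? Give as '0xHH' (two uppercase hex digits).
After byte 1 (0x26): reg=0xF2
After byte 2 (0xEC): reg=0x5A

Answer: 0x5A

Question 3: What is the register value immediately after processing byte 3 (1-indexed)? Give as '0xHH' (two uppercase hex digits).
Answer: 0xD1

Derivation:
After byte 1 (0x26): reg=0xF2
After byte 2 (0xEC): reg=0x5A
After byte 3 (0x71): reg=0xD1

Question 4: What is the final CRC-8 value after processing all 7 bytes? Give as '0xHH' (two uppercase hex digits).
After byte 1 (0x26): reg=0xF2
After byte 2 (0xEC): reg=0x5A
After byte 3 (0x71): reg=0xD1
After byte 4 (0xF4): reg=0xFB
After byte 5 (0x6A): reg=0xFE
After byte 6 (0x27): reg=0x01
After byte 7 (0x06): reg=0x15

Answer: 0x15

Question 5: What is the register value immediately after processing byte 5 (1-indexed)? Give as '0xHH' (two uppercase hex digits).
Answer: 0xFE

Derivation:
After byte 1 (0x26): reg=0xF2
After byte 2 (0xEC): reg=0x5A
After byte 3 (0x71): reg=0xD1
After byte 4 (0xF4): reg=0xFB
After byte 5 (0x6A): reg=0xFE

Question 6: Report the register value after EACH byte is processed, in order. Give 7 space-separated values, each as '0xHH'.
0xF2 0x5A 0xD1 0xFB 0xFE 0x01 0x15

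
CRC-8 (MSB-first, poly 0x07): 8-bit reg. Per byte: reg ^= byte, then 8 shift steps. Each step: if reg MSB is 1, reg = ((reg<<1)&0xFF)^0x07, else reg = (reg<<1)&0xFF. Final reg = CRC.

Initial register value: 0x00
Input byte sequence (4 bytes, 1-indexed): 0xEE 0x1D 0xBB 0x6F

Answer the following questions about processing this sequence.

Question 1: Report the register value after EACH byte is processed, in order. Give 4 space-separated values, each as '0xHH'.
0x84 0xC6 0x74 0x41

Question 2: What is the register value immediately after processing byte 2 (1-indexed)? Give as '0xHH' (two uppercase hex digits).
After byte 1 (0xEE): reg=0x84
After byte 2 (0x1D): reg=0xC6

Answer: 0xC6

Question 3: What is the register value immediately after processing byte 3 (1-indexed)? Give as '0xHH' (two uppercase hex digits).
Answer: 0x74

Derivation:
After byte 1 (0xEE): reg=0x84
After byte 2 (0x1D): reg=0xC6
After byte 3 (0xBB): reg=0x74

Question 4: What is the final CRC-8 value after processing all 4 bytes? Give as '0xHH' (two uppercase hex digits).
After byte 1 (0xEE): reg=0x84
After byte 2 (0x1D): reg=0xC6
After byte 3 (0xBB): reg=0x74
After byte 4 (0x6F): reg=0x41

Answer: 0x41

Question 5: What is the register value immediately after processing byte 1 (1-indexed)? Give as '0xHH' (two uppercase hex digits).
Answer: 0x84

Derivation:
After byte 1 (0xEE): reg=0x84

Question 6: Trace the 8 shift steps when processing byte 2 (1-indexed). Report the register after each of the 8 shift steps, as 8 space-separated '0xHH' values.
Answer: 0x35 0x6A 0xD4 0xAF 0x59 0xB2 0x63 0xC6

Derivation:
After byte 1 (0xEE): reg=0x84
Register before byte 2: 0x84
After XOR with byte 0x1D: 0x99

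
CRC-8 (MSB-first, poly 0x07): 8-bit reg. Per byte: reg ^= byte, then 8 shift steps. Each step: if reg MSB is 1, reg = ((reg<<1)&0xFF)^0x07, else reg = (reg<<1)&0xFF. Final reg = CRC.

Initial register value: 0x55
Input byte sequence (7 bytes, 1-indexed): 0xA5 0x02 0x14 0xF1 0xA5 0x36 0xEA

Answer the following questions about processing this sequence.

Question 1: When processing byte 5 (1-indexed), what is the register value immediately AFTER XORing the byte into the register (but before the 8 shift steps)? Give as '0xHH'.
Answer: 0xAA

Derivation:
Register before byte 5: 0x0F
Byte 5: 0xA5
0x0F XOR 0xA5 = 0xAA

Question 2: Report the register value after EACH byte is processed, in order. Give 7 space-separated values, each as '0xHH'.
0xDE 0x1A 0x2A 0x0F 0x5F 0x18 0xD0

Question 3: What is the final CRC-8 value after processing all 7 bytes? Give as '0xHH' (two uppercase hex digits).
Answer: 0xD0

Derivation:
After byte 1 (0xA5): reg=0xDE
After byte 2 (0x02): reg=0x1A
After byte 3 (0x14): reg=0x2A
After byte 4 (0xF1): reg=0x0F
After byte 5 (0xA5): reg=0x5F
After byte 6 (0x36): reg=0x18
After byte 7 (0xEA): reg=0xD0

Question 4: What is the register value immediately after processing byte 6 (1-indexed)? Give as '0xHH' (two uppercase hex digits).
After byte 1 (0xA5): reg=0xDE
After byte 2 (0x02): reg=0x1A
After byte 3 (0x14): reg=0x2A
After byte 4 (0xF1): reg=0x0F
After byte 5 (0xA5): reg=0x5F
After byte 6 (0x36): reg=0x18

Answer: 0x18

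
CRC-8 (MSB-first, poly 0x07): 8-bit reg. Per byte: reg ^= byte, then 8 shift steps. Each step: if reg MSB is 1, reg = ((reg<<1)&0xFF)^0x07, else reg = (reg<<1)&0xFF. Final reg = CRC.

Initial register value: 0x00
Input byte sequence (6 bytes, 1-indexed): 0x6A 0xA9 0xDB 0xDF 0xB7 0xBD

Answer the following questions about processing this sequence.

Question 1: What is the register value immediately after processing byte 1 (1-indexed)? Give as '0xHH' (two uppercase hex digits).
After byte 1 (0x6A): reg=0x11

Answer: 0x11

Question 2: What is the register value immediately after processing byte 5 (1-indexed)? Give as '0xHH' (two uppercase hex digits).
Answer: 0x9E

Derivation:
After byte 1 (0x6A): reg=0x11
After byte 2 (0xA9): reg=0x21
After byte 3 (0xDB): reg=0xE8
After byte 4 (0xDF): reg=0x85
After byte 5 (0xB7): reg=0x9E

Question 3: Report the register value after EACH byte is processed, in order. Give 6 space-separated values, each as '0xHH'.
0x11 0x21 0xE8 0x85 0x9E 0xE9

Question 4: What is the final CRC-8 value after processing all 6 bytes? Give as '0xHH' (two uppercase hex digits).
After byte 1 (0x6A): reg=0x11
After byte 2 (0xA9): reg=0x21
After byte 3 (0xDB): reg=0xE8
After byte 4 (0xDF): reg=0x85
After byte 5 (0xB7): reg=0x9E
After byte 6 (0xBD): reg=0xE9

Answer: 0xE9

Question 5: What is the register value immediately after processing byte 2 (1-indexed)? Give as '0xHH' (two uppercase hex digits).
After byte 1 (0x6A): reg=0x11
After byte 2 (0xA9): reg=0x21

Answer: 0x21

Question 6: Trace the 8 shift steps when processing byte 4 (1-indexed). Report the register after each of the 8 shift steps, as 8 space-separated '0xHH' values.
Answer: 0x6E 0xDC 0xBF 0x79 0xF2 0xE3 0xC1 0x85

Derivation:
After byte 1 (0x6A): reg=0x11
After byte 2 (0xA9): reg=0x21
After byte 3 (0xDB): reg=0xE8
Register before byte 4: 0xE8
After XOR with byte 0xDF: 0x37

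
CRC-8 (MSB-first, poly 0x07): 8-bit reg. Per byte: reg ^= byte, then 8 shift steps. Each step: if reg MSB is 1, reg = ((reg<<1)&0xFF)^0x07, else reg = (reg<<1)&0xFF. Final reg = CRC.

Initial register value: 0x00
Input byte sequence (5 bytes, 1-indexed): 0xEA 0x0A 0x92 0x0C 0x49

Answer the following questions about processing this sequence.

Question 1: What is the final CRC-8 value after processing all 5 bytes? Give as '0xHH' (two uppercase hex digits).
Answer: 0x01

Derivation:
After byte 1 (0xEA): reg=0x98
After byte 2 (0x0A): reg=0xF7
After byte 3 (0x92): reg=0x3C
After byte 4 (0x0C): reg=0x90
After byte 5 (0x49): reg=0x01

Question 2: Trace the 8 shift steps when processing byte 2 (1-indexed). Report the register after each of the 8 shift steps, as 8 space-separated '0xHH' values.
Answer: 0x23 0x46 0x8C 0x1F 0x3E 0x7C 0xF8 0xF7

Derivation:
After byte 1 (0xEA): reg=0x98
Register before byte 2: 0x98
After XOR with byte 0x0A: 0x92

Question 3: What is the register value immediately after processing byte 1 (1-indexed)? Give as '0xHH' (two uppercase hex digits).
After byte 1 (0xEA): reg=0x98

Answer: 0x98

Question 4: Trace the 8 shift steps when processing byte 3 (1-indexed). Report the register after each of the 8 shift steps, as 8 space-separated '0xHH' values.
After byte 1 (0xEA): reg=0x98
After byte 2 (0x0A): reg=0xF7
Register before byte 3: 0xF7
After XOR with byte 0x92: 0x65

Answer: 0xCA 0x93 0x21 0x42 0x84 0x0F 0x1E 0x3C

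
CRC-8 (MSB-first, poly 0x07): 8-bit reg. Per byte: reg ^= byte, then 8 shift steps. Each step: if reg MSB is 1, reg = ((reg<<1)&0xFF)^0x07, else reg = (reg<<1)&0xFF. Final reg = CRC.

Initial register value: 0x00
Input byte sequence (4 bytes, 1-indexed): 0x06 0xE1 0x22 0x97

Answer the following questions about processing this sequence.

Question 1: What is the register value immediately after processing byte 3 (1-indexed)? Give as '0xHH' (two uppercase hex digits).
Answer: 0xC5

Derivation:
After byte 1 (0x06): reg=0x12
After byte 2 (0xE1): reg=0xD7
After byte 3 (0x22): reg=0xC5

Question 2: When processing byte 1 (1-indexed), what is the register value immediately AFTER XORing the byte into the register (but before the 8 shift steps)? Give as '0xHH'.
Answer: 0x06

Derivation:
Register before byte 1: 0x00
Byte 1: 0x06
0x00 XOR 0x06 = 0x06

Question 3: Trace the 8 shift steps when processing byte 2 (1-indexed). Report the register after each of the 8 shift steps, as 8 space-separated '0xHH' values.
Answer: 0xE1 0xC5 0x8D 0x1D 0x3A 0x74 0xE8 0xD7

Derivation:
After byte 1 (0x06): reg=0x12
Register before byte 2: 0x12
After XOR with byte 0xE1: 0xF3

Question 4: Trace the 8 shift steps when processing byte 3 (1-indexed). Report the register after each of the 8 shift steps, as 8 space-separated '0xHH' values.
After byte 1 (0x06): reg=0x12
After byte 2 (0xE1): reg=0xD7
Register before byte 3: 0xD7
After XOR with byte 0x22: 0xF5

Answer: 0xED 0xDD 0xBD 0x7D 0xFA 0xF3 0xE1 0xC5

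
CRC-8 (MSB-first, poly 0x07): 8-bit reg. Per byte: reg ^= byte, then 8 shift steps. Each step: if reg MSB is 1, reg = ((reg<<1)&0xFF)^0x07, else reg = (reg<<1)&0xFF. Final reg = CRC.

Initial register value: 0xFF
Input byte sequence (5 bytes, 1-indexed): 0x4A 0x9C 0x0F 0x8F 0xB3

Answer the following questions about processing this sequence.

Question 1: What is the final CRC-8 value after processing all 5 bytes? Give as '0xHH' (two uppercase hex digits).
Answer: 0xB0

Derivation:
After byte 1 (0x4A): reg=0x02
After byte 2 (0x9C): reg=0xD3
After byte 3 (0x0F): reg=0x1A
After byte 4 (0x8F): reg=0xE2
After byte 5 (0xB3): reg=0xB0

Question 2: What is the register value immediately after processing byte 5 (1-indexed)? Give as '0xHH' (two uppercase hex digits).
After byte 1 (0x4A): reg=0x02
After byte 2 (0x9C): reg=0xD3
After byte 3 (0x0F): reg=0x1A
After byte 4 (0x8F): reg=0xE2
After byte 5 (0xB3): reg=0xB0

Answer: 0xB0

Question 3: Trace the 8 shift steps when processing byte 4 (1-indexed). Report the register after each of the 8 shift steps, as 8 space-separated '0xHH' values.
Answer: 0x2D 0x5A 0xB4 0x6F 0xDE 0xBB 0x71 0xE2

Derivation:
After byte 1 (0x4A): reg=0x02
After byte 2 (0x9C): reg=0xD3
After byte 3 (0x0F): reg=0x1A
Register before byte 4: 0x1A
After XOR with byte 0x8F: 0x95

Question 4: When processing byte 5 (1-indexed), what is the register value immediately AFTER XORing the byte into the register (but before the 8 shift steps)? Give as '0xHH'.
Answer: 0x51

Derivation:
Register before byte 5: 0xE2
Byte 5: 0xB3
0xE2 XOR 0xB3 = 0x51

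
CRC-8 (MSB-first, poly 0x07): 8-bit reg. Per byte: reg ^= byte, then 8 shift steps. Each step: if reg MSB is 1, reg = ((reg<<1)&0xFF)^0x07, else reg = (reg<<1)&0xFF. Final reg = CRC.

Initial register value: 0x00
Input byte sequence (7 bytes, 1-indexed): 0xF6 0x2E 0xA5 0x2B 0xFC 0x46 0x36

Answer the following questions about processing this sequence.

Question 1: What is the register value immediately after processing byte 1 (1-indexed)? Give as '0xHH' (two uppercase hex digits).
Answer: 0xCC

Derivation:
After byte 1 (0xF6): reg=0xCC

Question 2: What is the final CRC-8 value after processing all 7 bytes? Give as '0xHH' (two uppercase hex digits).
Answer: 0x98

Derivation:
After byte 1 (0xF6): reg=0xCC
After byte 2 (0x2E): reg=0xA0
After byte 3 (0xA5): reg=0x1B
After byte 4 (0x2B): reg=0x90
After byte 5 (0xFC): reg=0x03
After byte 6 (0x46): reg=0xDC
After byte 7 (0x36): reg=0x98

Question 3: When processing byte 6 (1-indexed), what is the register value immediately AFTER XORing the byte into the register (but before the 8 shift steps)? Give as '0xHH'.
Register before byte 6: 0x03
Byte 6: 0x46
0x03 XOR 0x46 = 0x45

Answer: 0x45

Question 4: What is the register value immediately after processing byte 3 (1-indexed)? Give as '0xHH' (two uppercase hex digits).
Answer: 0x1B

Derivation:
After byte 1 (0xF6): reg=0xCC
After byte 2 (0x2E): reg=0xA0
After byte 3 (0xA5): reg=0x1B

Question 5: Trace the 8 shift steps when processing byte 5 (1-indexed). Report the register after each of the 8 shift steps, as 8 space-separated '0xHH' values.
After byte 1 (0xF6): reg=0xCC
After byte 2 (0x2E): reg=0xA0
After byte 3 (0xA5): reg=0x1B
After byte 4 (0x2B): reg=0x90
Register before byte 5: 0x90
After XOR with byte 0xFC: 0x6C

Answer: 0xD8 0xB7 0x69 0xD2 0xA3 0x41 0x82 0x03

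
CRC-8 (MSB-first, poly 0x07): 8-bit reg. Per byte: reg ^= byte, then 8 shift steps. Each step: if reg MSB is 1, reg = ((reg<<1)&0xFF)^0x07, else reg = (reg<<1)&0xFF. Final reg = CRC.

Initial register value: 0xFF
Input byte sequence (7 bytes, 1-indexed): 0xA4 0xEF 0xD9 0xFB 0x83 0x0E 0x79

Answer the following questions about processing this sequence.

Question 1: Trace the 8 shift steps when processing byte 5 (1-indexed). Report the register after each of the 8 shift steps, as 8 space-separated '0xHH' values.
After byte 1 (0xA4): reg=0x86
After byte 2 (0xEF): reg=0x18
After byte 3 (0xD9): reg=0x49
After byte 4 (0xFB): reg=0x17
Register before byte 5: 0x17
After XOR with byte 0x83: 0x94

Answer: 0x2F 0x5E 0xBC 0x7F 0xFE 0xFB 0xF1 0xE5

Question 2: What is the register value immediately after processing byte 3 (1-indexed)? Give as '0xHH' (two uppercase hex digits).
After byte 1 (0xA4): reg=0x86
After byte 2 (0xEF): reg=0x18
After byte 3 (0xD9): reg=0x49

Answer: 0x49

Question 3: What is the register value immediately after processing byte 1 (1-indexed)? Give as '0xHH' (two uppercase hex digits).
After byte 1 (0xA4): reg=0x86

Answer: 0x86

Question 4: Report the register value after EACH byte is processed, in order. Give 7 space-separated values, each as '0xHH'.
0x86 0x18 0x49 0x17 0xE5 0x9F 0xBC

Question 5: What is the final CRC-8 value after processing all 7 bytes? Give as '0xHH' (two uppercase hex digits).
Answer: 0xBC

Derivation:
After byte 1 (0xA4): reg=0x86
After byte 2 (0xEF): reg=0x18
After byte 3 (0xD9): reg=0x49
After byte 4 (0xFB): reg=0x17
After byte 5 (0x83): reg=0xE5
After byte 6 (0x0E): reg=0x9F
After byte 7 (0x79): reg=0xBC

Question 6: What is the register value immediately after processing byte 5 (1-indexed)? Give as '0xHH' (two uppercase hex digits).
After byte 1 (0xA4): reg=0x86
After byte 2 (0xEF): reg=0x18
After byte 3 (0xD9): reg=0x49
After byte 4 (0xFB): reg=0x17
After byte 5 (0x83): reg=0xE5

Answer: 0xE5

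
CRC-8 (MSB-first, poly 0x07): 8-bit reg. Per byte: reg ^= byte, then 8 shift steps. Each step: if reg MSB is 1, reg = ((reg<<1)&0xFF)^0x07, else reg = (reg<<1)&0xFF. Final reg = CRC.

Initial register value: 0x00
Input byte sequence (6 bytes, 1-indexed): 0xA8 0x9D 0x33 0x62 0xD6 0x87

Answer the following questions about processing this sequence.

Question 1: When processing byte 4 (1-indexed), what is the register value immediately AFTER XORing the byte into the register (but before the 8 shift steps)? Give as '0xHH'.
Register before byte 4: 0x88
Byte 4: 0x62
0x88 XOR 0x62 = 0xEA

Answer: 0xEA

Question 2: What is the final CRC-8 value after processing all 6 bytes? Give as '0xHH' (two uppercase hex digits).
After byte 1 (0xA8): reg=0x51
After byte 2 (0x9D): reg=0x6A
After byte 3 (0x33): reg=0x88
After byte 4 (0x62): reg=0x98
After byte 5 (0xD6): reg=0xED
After byte 6 (0x87): reg=0x11

Answer: 0x11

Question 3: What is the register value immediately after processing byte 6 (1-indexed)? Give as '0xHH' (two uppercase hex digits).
Answer: 0x11

Derivation:
After byte 1 (0xA8): reg=0x51
After byte 2 (0x9D): reg=0x6A
After byte 3 (0x33): reg=0x88
After byte 4 (0x62): reg=0x98
After byte 5 (0xD6): reg=0xED
After byte 6 (0x87): reg=0x11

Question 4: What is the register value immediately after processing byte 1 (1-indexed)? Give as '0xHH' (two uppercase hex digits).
After byte 1 (0xA8): reg=0x51

Answer: 0x51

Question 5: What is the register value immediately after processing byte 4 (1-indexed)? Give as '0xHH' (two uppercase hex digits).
After byte 1 (0xA8): reg=0x51
After byte 2 (0x9D): reg=0x6A
After byte 3 (0x33): reg=0x88
After byte 4 (0x62): reg=0x98

Answer: 0x98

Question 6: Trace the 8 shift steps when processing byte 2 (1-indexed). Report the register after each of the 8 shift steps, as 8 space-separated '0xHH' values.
After byte 1 (0xA8): reg=0x51
Register before byte 2: 0x51
After XOR with byte 0x9D: 0xCC

Answer: 0x9F 0x39 0x72 0xE4 0xCF 0x99 0x35 0x6A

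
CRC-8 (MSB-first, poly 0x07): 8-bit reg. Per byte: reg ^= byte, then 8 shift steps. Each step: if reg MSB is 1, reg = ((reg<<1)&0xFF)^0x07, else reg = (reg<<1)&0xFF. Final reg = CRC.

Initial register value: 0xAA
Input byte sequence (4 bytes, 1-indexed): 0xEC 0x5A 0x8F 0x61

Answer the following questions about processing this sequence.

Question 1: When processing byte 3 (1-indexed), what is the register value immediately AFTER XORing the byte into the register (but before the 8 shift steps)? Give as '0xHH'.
Answer: 0x2B

Derivation:
Register before byte 3: 0xA4
Byte 3: 0x8F
0xA4 XOR 0x8F = 0x2B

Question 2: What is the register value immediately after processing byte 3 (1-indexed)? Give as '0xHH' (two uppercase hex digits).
After byte 1 (0xEC): reg=0xD5
After byte 2 (0x5A): reg=0xA4
After byte 3 (0x8F): reg=0xD1

Answer: 0xD1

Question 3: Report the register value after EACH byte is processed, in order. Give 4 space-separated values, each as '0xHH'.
0xD5 0xA4 0xD1 0x19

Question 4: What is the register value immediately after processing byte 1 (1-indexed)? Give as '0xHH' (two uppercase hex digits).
Answer: 0xD5

Derivation:
After byte 1 (0xEC): reg=0xD5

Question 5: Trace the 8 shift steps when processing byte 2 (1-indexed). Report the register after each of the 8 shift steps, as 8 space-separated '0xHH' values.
After byte 1 (0xEC): reg=0xD5
Register before byte 2: 0xD5
After XOR with byte 0x5A: 0x8F

Answer: 0x19 0x32 0x64 0xC8 0x97 0x29 0x52 0xA4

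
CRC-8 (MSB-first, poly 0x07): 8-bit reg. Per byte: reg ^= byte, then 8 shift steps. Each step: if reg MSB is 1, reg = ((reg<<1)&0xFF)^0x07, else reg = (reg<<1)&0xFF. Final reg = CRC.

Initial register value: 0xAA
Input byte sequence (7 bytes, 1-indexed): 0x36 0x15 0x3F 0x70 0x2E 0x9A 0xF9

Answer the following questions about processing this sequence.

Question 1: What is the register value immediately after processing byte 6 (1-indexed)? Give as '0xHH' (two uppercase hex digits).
After byte 1 (0x36): reg=0xDD
After byte 2 (0x15): reg=0x76
After byte 3 (0x3F): reg=0xF8
After byte 4 (0x70): reg=0xB1
After byte 5 (0x2E): reg=0xD4
After byte 6 (0x9A): reg=0xED

Answer: 0xED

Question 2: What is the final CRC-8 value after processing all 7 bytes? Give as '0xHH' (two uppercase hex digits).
After byte 1 (0x36): reg=0xDD
After byte 2 (0x15): reg=0x76
After byte 3 (0x3F): reg=0xF8
After byte 4 (0x70): reg=0xB1
After byte 5 (0x2E): reg=0xD4
After byte 6 (0x9A): reg=0xED
After byte 7 (0xF9): reg=0x6C

Answer: 0x6C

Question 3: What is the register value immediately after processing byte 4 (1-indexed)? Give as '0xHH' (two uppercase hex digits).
After byte 1 (0x36): reg=0xDD
After byte 2 (0x15): reg=0x76
After byte 3 (0x3F): reg=0xF8
After byte 4 (0x70): reg=0xB1

Answer: 0xB1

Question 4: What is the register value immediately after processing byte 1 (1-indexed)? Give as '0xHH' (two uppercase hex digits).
Answer: 0xDD

Derivation:
After byte 1 (0x36): reg=0xDD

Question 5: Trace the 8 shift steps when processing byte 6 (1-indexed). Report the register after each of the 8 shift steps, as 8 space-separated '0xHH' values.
After byte 1 (0x36): reg=0xDD
After byte 2 (0x15): reg=0x76
After byte 3 (0x3F): reg=0xF8
After byte 4 (0x70): reg=0xB1
After byte 5 (0x2E): reg=0xD4
Register before byte 6: 0xD4
After XOR with byte 0x9A: 0x4E

Answer: 0x9C 0x3F 0x7E 0xFC 0xFF 0xF9 0xF5 0xED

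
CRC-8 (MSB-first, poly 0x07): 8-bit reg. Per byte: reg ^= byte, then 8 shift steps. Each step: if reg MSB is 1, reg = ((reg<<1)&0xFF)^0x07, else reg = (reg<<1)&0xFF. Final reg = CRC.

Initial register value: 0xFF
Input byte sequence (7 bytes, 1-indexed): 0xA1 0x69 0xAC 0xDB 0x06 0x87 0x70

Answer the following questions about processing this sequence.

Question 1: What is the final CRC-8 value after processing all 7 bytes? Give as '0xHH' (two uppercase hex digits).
After byte 1 (0xA1): reg=0x9D
After byte 2 (0x69): reg=0xC2
After byte 3 (0xAC): reg=0x0D
After byte 4 (0xDB): reg=0x2C
After byte 5 (0x06): reg=0xD6
After byte 6 (0x87): reg=0xB0
After byte 7 (0x70): reg=0x4E

Answer: 0x4E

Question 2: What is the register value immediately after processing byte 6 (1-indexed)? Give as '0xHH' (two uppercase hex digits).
After byte 1 (0xA1): reg=0x9D
After byte 2 (0x69): reg=0xC2
After byte 3 (0xAC): reg=0x0D
After byte 4 (0xDB): reg=0x2C
After byte 5 (0x06): reg=0xD6
After byte 6 (0x87): reg=0xB0

Answer: 0xB0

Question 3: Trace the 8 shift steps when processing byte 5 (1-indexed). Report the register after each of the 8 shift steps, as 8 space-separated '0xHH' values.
Answer: 0x54 0xA8 0x57 0xAE 0x5B 0xB6 0x6B 0xD6

Derivation:
After byte 1 (0xA1): reg=0x9D
After byte 2 (0x69): reg=0xC2
After byte 3 (0xAC): reg=0x0D
After byte 4 (0xDB): reg=0x2C
Register before byte 5: 0x2C
After XOR with byte 0x06: 0x2A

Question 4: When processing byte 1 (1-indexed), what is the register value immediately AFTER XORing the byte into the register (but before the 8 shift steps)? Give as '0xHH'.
Register before byte 1: 0xFF
Byte 1: 0xA1
0xFF XOR 0xA1 = 0x5E

Answer: 0x5E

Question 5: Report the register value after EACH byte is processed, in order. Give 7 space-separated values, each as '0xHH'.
0x9D 0xC2 0x0D 0x2C 0xD6 0xB0 0x4E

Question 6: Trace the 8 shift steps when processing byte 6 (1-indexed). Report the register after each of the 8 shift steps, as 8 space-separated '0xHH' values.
After byte 1 (0xA1): reg=0x9D
After byte 2 (0x69): reg=0xC2
After byte 3 (0xAC): reg=0x0D
After byte 4 (0xDB): reg=0x2C
After byte 5 (0x06): reg=0xD6
Register before byte 6: 0xD6
After XOR with byte 0x87: 0x51

Answer: 0xA2 0x43 0x86 0x0B 0x16 0x2C 0x58 0xB0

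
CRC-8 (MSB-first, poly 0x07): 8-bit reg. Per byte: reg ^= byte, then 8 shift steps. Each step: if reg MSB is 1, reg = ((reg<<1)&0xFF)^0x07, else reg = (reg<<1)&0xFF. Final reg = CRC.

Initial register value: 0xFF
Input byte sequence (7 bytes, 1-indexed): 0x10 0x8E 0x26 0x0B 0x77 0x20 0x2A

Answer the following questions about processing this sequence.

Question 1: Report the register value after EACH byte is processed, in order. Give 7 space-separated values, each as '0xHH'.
0x83 0x23 0x1B 0x70 0x15 0x8B 0x6E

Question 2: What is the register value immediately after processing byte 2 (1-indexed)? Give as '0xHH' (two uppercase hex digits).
Answer: 0x23

Derivation:
After byte 1 (0x10): reg=0x83
After byte 2 (0x8E): reg=0x23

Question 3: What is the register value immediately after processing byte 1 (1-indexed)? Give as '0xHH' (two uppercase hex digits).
Answer: 0x83

Derivation:
After byte 1 (0x10): reg=0x83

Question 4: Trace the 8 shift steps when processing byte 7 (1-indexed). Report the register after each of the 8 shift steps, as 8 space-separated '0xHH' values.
Answer: 0x45 0x8A 0x13 0x26 0x4C 0x98 0x37 0x6E

Derivation:
After byte 1 (0x10): reg=0x83
After byte 2 (0x8E): reg=0x23
After byte 3 (0x26): reg=0x1B
After byte 4 (0x0B): reg=0x70
After byte 5 (0x77): reg=0x15
After byte 6 (0x20): reg=0x8B
Register before byte 7: 0x8B
After XOR with byte 0x2A: 0xA1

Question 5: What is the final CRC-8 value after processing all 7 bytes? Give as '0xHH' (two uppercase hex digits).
After byte 1 (0x10): reg=0x83
After byte 2 (0x8E): reg=0x23
After byte 3 (0x26): reg=0x1B
After byte 4 (0x0B): reg=0x70
After byte 5 (0x77): reg=0x15
After byte 6 (0x20): reg=0x8B
After byte 7 (0x2A): reg=0x6E

Answer: 0x6E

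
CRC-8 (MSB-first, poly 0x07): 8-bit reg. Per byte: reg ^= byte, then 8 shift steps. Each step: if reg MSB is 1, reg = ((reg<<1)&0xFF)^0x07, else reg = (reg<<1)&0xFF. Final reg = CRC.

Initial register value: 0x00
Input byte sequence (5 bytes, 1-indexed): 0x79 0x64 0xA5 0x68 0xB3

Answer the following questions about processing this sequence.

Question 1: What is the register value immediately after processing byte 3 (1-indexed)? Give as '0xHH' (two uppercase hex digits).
After byte 1 (0x79): reg=0x68
After byte 2 (0x64): reg=0x24
After byte 3 (0xA5): reg=0x8E

Answer: 0x8E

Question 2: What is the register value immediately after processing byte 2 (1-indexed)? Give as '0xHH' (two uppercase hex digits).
Answer: 0x24

Derivation:
After byte 1 (0x79): reg=0x68
After byte 2 (0x64): reg=0x24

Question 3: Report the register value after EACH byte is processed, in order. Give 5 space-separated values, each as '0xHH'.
0x68 0x24 0x8E 0xBC 0x2D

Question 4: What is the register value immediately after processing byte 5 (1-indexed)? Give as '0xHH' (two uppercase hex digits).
Answer: 0x2D

Derivation:
After byte 1 (0x79): reg=0x68
After byte 2 (0x64): reg=0x24
After byte 3 (0xA5): reg=0x8E
After byte 4 (0x68): reg=0xBC
After byte 5 (0xB3): reg=0x2D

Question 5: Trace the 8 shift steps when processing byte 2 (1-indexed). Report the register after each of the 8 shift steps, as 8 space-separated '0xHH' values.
After byte 1 (0x79): reg=0x68
Register before byte 2: 0x68
After XOR with byte 0x64: 0x0C

Answer: 0x18 0x30 0x60 0xC0 0x87 0x09 0x12 0x24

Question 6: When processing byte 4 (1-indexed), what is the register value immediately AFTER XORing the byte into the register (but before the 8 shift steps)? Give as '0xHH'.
Register before byte 4: 0x8E
Byte 4: 0x68
0x8E XOR 0x68 = 0xE6

Answer: 0xE6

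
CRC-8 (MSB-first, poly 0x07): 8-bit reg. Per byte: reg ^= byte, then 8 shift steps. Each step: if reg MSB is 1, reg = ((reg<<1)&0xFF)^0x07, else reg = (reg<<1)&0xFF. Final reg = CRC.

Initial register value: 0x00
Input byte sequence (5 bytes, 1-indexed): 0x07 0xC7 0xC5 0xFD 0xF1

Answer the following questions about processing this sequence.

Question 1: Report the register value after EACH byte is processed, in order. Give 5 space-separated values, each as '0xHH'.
0x15 0x30 0xC5 0xA8 0x88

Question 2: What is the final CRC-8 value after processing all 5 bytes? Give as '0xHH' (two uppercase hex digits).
Answer: 0x88

Derivation:
After byte 1 (0x07): reg=0x15
After byte 2 (0xC7): reg=0x30
After byte 3 (0xC5): reg=0xC5
After byte 4 (0xFD): reg=0xA8
After byte 5 (0xF1): reg=0x88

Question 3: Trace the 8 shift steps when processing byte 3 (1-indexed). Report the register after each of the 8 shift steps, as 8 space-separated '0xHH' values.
After byte 1 (0x07): reg=0x15
After byte 2 (0xC7): reg=0x30
Register before byte 3: 0x30
After XOR with byte 0xC5: 0xF5

Answer: 0xED 0xDD 0xBD 0x7D 0xFA 0xF3 0xE1 0xC5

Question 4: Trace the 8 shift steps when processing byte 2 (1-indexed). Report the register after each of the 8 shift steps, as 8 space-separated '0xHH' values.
After byte 1 (0x07): reg=0x15
Register before byte 2: 0x15
After XOR with byte 0xC7: 0xD2

Answer: 0xA3 0x41 0x82 0x03 0x06 0x0C 0x18 0x30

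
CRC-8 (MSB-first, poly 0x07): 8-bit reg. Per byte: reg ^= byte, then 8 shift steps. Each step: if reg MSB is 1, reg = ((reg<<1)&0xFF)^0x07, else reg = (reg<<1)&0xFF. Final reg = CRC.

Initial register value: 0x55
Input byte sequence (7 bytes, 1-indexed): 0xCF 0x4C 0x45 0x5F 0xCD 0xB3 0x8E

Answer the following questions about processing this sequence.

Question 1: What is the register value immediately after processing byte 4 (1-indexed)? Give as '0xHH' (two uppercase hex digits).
Answer: 0x36

Derivation:
After byte 1 (0xCF): reg=0xCF
After byte 2 (0x4C): reg=0x80
After byte 3 (0x45): reg=0x55
After byte 4 (0x5F): reg=0x36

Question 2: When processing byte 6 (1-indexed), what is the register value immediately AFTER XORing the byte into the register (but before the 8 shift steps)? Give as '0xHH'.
Register before byte 6: 0xEF
Byte 6: 0xB3
0xEF XOR 0xB3 = 0x5C

Answer: 0x5C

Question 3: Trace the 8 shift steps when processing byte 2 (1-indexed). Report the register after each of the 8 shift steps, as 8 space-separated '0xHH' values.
After byte 1 (0xCF): reg=0xCF
Register before byte 2: 0xCF
After XOR with byte 0x4C: 0x83

Answer: 0x01 0x02 0x04 0x08 0x10 0x20 0x40 0x80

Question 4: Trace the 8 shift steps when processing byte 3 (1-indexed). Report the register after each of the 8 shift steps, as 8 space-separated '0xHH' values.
Answer: 0x8D 0x1D 0x3A 0x74 0xE8 0xD7 0xA9 0x55

Derivation:
After byte 1 (0xCF): reg=0xCF
After byte 2 (0x4C): reg=0x80
Register before byte 3: 0x80
After XOR with byte 0x45: 0xC5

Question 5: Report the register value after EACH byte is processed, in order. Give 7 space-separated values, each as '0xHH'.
0xCF 0x80 0x55 0x36 0xEF 0x93 0x53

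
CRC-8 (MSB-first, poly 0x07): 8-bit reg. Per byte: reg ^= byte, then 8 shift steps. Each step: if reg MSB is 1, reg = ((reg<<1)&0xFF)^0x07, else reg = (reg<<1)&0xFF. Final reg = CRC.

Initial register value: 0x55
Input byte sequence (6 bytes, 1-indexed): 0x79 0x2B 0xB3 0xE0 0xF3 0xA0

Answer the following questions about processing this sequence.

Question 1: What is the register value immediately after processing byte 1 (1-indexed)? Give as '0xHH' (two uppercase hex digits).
After byte 1 (0x79): reg=0xC4

Answer: 0xC4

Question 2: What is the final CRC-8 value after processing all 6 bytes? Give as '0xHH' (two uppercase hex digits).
After byte 1 (0x79): reg=0xC4
After byte 2 (0x2B): reg=0x83
After byte 3 (0xB3): reg=0x90
After byte 4 (0xE0): reg=0x57
After byte 5 (0xF3): reg=0x75
After byte 6 (0xA0): reg=0x25

Answer: 0x25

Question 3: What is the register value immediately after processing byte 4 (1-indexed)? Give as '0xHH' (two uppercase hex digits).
After byte 1 (0x79): reg=0xC4
After byte 2 (0x2B): reg=0x83
After byte 3 (0xB3): reg=0x90
After byte 4 (0xE0): reg=0x57

Answer: 0x57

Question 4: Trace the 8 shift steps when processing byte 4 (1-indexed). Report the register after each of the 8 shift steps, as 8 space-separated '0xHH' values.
After byte 1 (0x79): reg=0xC4
After byte 2 (0x2B): reg=0x83
After byte 3 (0xB3): reg=0x90
Register before byte 4: 0x90
After XOR with byte 0xE0: 0x70

Answer: 0xE0 0xC7 0x89 0x15 0x2A 0x54 0xA8 0x57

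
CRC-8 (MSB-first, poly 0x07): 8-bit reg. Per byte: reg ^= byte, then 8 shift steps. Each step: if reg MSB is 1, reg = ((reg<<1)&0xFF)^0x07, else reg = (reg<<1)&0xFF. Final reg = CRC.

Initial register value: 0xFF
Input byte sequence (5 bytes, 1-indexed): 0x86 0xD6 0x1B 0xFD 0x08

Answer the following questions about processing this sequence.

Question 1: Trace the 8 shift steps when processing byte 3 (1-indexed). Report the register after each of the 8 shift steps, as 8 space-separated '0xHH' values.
Answer: 0x50 0xA0 0x47 0x8E 0x1B 0x36 0x6C 0xD8

Derivation:
After byte 1 (0x86): reg=0x68
After byte 2 (0xD6): reg=0x33
Register before byte 3: 0x33
After XOR with byte 0x1B: 0x28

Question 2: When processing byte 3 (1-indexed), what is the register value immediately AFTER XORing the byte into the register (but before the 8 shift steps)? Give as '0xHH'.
Register before byte 3: 0x33
Byte 3: 0x1B
0x33 XOR 0x1B = 0x28

Answer: 0x28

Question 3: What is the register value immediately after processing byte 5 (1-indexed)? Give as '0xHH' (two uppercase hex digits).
After byte 1 (0x86): reg=0x68
After byte 2 (0xD6): reg=0x33
After byte 3 (0x1B): reg=0xD8
After byte 4 (0xFD): reg=0xFB
After byte 5 (0x08): reg=0xD7

Answer: 0xD7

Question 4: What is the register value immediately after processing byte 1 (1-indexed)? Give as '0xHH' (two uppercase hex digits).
Answer: 0x68

Derivation:
After byte 1 (0x86): reg=0x68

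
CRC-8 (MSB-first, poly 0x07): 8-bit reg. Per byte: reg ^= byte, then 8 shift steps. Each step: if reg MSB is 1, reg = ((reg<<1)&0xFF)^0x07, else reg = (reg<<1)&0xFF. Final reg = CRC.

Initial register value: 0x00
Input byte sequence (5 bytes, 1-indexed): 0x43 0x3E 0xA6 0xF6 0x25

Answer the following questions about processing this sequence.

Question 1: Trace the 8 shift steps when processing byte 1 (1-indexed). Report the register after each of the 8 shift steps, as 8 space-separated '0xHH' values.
Answer: 0x86 0x0B 0x16 0x2C 0x58 0xB0 0x67 0xCE

Derivation:
Register before byte 1: 0x00
After XOR with byte 0x43: 0x43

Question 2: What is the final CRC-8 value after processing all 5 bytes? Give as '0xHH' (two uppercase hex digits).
After byte 1 (0x43): reg=0xCE
After byte 2 (0x3E): reg=0xDE
After byte 3 (0xA6): reg=0x6F
After byte 4 (0xF6): reg=0xC6
After byte 5 (0x25): reg=0xA7

Answer: 0xA7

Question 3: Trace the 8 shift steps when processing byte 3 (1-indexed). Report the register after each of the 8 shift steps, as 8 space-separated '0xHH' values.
After byte 1 (0x43): reg=0xCE
After byte 2 (0x3E): reg=0xDE
Register before byte 3: 0xDE
After XOR with byte 0xA6: 0x78

Answer: 0xF0 0xE7 0xC9 0x95 0x2D 0x5A 0xB4 0x6F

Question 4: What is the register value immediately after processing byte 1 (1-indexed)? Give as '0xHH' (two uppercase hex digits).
Answer: 0xCE

Derivation:
After byte 1 (0x43): reg=0xCE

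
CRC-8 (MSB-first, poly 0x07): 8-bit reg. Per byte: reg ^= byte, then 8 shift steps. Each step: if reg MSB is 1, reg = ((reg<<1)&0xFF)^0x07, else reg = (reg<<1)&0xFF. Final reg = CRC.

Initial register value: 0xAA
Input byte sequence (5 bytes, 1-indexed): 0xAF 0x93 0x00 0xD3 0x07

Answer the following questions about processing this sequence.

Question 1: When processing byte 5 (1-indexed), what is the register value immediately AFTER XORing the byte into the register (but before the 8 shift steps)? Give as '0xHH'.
Register before byte 5: 0x6D
Byte 5: 0x07
0x6D XOR 0x07 = 0x6A

Answer: 0x6A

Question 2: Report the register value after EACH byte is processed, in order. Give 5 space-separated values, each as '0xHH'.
0x1B 0xB1 0x1E 0x6D 0x11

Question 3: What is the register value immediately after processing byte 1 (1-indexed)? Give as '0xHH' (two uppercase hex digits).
Answer: 0x1B

Derivation:
After byte 1 (0xAF): reg=0x1B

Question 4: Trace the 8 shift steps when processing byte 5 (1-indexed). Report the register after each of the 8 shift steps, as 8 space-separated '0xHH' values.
After byte 1 (0xAF): reg=0x1B
After byte 2 (0x93): reg=0xB1
After byte 3 (0x00): reg=0x1E
After byte 4 (0xD3): reg=0x6D
Register before byte 5: 0x6D
After XOR with byte 0x07: 0x6A

Answer: 0xD4 0xAF 0x59 0xB2 0x63 0xC6 0x8B 0x11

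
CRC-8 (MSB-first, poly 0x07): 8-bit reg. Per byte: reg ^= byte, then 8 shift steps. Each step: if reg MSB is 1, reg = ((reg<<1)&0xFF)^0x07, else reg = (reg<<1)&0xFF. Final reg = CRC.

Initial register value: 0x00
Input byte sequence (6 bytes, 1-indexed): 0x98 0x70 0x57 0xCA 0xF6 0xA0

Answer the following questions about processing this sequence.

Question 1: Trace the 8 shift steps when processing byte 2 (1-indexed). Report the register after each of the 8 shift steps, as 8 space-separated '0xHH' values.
After byte 1 (0x98): reg=0xC1
Register before byte 2: 0xC1
After XOR with byte 0x70: 0xB1

Answer: 0x65 0xCA 0x93 0x21 0x42 0x84 0x0F 0x1E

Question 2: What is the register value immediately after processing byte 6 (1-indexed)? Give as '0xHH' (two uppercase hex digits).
Answer: 0x34

Derivation:
After byte 1 (0x98): reg=0xC1
After byte 2 (0x70): reg=0x1E
After byte 3 (0x57): reg=0xF8
After byte 4 (0xCA): reg=0x9E
After byte 5 (0xF6): reg=0x1F
After byte 6 (0xA0): reg=0x34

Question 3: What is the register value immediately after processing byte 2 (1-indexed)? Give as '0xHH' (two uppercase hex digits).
After byte 1 (0x98): reg=0xC1
After byte 2 (0x70): reg=0x1E

Answer: 0x1E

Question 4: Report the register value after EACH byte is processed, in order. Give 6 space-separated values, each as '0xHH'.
0xC1 0x1E 0xF8 0x9E 0x1F 0x34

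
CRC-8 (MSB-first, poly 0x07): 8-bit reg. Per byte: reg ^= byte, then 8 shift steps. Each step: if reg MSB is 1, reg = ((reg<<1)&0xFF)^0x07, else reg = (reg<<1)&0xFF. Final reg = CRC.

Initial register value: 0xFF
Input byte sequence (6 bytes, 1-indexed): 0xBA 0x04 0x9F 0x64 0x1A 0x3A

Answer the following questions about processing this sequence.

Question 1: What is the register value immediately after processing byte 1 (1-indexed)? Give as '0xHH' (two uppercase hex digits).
After byte 1 (0xBA): reg=0xDC

Answer: 0xDC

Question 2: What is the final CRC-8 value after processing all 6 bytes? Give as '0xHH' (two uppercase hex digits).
Answer: 0xED

Derivation:
After byte 1 (0xBA): reg=0xDC
After byte 2 (0x04): reg=0x06
After byte 3 (0x9F): reg=0xC6
After byte 4 (0x64): reg=0x67
After byte 5 (0x1A): reg=0x74
After byte 6 (0x3A): reg=0xED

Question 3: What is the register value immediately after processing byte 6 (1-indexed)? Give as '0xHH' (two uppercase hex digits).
Answer: 0xED

Derivation:
After byte 1 (0xBA): reg=0xDC
After byte 2 (0x04): reg=0x06
After byte 3 (0x9F): reg=0xC6
After byte 4 (0x64): reg=0x67
After byte 5 (0x1A): reg=0x74
After byte 6 (0x3A): reg=0xED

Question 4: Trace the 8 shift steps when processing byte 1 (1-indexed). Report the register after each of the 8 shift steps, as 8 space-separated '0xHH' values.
Answer: 0x8A 0x13 0x26 0x4C 0x98 0x37 0x6E 0xDC

Derivation:
Register before byte 1: 0xFF
After XOR with byte 0xBA: 0x45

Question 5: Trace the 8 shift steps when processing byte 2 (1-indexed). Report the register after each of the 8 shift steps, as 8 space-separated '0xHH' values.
Answer: 0xB7 0x69 0xD2 0xA3 0x41 0x82 0x03 0x06

Derivation:
After byte 1 (0xBA): reg=0xDC
Register before byte 2: 0xDC
After XOR with byte 0x04: 0xD8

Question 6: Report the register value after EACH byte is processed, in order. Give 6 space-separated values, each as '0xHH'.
0xDC 0x06 0xC6 0x67 0x74 0xED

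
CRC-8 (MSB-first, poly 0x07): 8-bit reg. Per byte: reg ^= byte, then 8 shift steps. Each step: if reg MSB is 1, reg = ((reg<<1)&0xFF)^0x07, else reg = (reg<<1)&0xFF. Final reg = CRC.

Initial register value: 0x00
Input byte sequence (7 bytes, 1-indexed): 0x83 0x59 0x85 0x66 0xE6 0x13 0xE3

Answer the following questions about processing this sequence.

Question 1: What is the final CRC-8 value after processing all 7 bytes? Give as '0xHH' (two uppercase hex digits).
Answer: 0x45

Derivation:
After byte 1 (0x83): reg=0x80
After byte 2 (0x59): reg=0x01
After byte 3 (0x85): reg=0x95
After byte 4 (0x66): reg=0xD7
After byte 5 (0xE6): reg=0x97
After byte 6 (0x13): reg=0x95
After byte 7 (0xE3): reg=0x45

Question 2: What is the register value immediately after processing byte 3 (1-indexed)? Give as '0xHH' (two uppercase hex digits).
Answer: 0x95

Derivation:
After byte 1 (0x83): reg=0x80
After byte 2 (0x59): reg=0x01
After byte 3 (0x85): reg=0x95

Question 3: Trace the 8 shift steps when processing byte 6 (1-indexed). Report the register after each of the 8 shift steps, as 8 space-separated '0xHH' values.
Answer: 0x0F 0x1E 0x3C 0x78 0xF0 0xE7 0xC9 0x95

Derivation:
After byte 1 (0x83): reg=0x80
After byte 2 (0x59): reg=0x01
After byte 3 (0x85): reg=0x95
After byte 4 (0x66): reg=0xD7
After byte 5 (0xE6): reg=0x97
Register before byte 6: 0x97
After XOR with byte 0x13: 0x84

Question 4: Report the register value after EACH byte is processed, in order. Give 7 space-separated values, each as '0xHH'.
0x80 0x01 0x95 0xD7 0x97 0x95 0x45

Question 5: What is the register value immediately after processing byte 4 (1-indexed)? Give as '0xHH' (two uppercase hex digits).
Answer: 0xD7

Derivation:
After byte 1 (0x83): reg=0x80
After byte 2 (0x59): reg=0x01
After byte 3 (0x85): reg=0x95
After byte 4 (0x66): reg=0xD7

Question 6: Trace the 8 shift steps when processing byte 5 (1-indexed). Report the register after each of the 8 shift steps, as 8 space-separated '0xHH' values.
Answer: 0x62 0xC4 0x8F 0x19 0x32 0x64 0xC8 0x97

Derivation:
After byte 1 (0x83): reg=0x80
After byte 2 (0x59): reg=0x01
After byte 3 (0x85): reg=0x95
After byte 4 (0x66): reg=0xD7
Register before byte 5: 0xD7
After XOR with byte 0xE6: 0x31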